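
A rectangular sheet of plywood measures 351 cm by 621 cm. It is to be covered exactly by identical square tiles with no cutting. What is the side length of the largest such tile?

27 cm

The tile side must divide both 351 and 621, so the largest is their gcd.
351 = 3^3 × 13
621 = 3^3 × 23
gcd(351, 621) = 3^3 = 27.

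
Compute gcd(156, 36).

156 = 2^2 × 3 × 13
36 = 2^2 × 3^2
gcd(156, 36) = 2^2 × 3 = 12.

12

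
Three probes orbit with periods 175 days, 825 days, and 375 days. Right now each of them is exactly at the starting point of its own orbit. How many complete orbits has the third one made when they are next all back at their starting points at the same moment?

They are all back at their starting positions together after one LCM of the periods.
175 = 5^2 × 7
825 = 3 × 5^2 × 11
375 = 3 × 5^3
LCM(175, 825, 375) = 3 × 5^3 × 7 × 11 = 28875.
Orbits for period 375: 28875 / 375 = 77.

77 orbits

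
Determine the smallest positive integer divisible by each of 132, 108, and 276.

132 = 2^2 × 3 × 11
108 = 2^2 × 3^3
276 = 2^2 × 3 × 23
LCM(132, 108, 276) = 2^2 × 3^3 × 11 × 23 = 27324.

27324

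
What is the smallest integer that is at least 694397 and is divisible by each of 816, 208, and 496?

986544

The integer must be a common multiple of 816, 208, and 496, so a multiple of their LCM.
816 = 2^4 × 3 × 17
208 = 2^4 × 13
496 = 2^4 × 31
LCM(816, 208, 496) = 2^4 × 3 × 13 × 17 × 31 = 328848.
Smallest multiple of 328848 that is ≥ 694397: ⌈694397/328848⌉ × 328848 = 3 × 328848 = 986544.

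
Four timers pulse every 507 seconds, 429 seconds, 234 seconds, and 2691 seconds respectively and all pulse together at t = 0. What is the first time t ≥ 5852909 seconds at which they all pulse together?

6157008 seconds

Joint pulses occur at multiples of LCM(507, 429, 234, 2691).
507 = 3 × 13^2
429 = 3 × 11 × 13
234 = 2 × 3^2 × 13
2691 = 3^2 × 13 × 23
LCM(507, 429, 234, 2691) = 2 × 3^2 × 11 × 13^2 × 23 = 769626.
Smallest multiple of 769626 that is ≥ 5852909: ⌈5852909/769626⌉ × 769626 = 8 × 769626 = 6157008.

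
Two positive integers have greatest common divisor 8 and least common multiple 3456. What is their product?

27648

For any two positive integers, gcd × lcm = product = 8 × 3456 = 27648.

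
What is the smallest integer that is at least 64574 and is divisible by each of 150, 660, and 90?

The integer must be a common multiple of 150, 660, and 90, so a multiple of their LCM.
150 = 2 × 3 × 5^2
660 = 2^2 × 3 × 5 × 11
90 = 2 × 3^2 × 5
LCM(150, 660, 90) = 2^2 × 3^2 × 5^2 × 11 = 9900.
Smallest multiple of 9900 that is ≥ 64574: ⌈64574/9900⌉ × 9900 = 7 × 9900 = 69300.

69300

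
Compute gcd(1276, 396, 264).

44

1276 = 2^2 × 11 × 29
396 = 2^2 × 3^2 × 11
264 = 2^3 × 3 × 11
gcd(1276, 396, 264) = 2^2 × 11 = 44.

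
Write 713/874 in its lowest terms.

31/38

713 = 23 × 31
874 = 2 × 19 × 23
gcd(713, 874) = 23.
Divide numerator and denominator by 23: 713/874 = 31/38.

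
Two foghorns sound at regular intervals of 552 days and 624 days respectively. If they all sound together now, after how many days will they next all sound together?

14352 days

The first simultaneous occurrence is after LCM of the individual periods.
552 = 2^3 × 3 × 23
624 = 2^4 × 3 × 13
LCM(552, 624) = 2^4 × 3 × 13 × 23 = 14352.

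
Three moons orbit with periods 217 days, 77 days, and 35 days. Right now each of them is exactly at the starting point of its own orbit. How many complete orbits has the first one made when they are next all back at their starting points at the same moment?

55 orbits

All finish a whole number of cycles simultaneously at t = LCM of the periods.
217 = 7 × 31
77 = 7 × 11
35 = 5 × 7
LCM(217, 77, 35) = 5 × 7 × 11 × 31 = 11935.
Orbits for period 217: 11935 / 217 = 55.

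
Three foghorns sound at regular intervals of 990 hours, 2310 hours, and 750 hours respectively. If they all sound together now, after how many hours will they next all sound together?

173250 hours

The first simultaneous occurrence is after LCM of the individual periods.
990 = 2 × 3^2 × 5 × 11
2310 = 2 × 3 × 5 × 7 × 11
750 = 2 × 3 × 5^3
LCM(990, 2310, 750) = 2 × 3^2 × 5^3 × 7 × 11 = 173250.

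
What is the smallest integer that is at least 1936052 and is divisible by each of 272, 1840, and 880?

The integer must be a common multiple of 272, 1840, and 880, so a multiple of their LCM.
272 = 2^4 × 17
1840 = 2^4 × 5 × 23
880 = 2^4 × 5 × 11
LCM(272, 1840, 880) = 2^4 × 5 × 11 × 17 × 23 = 344080.
Smallest multiple of 344080 that is ≥ 1936052: ⌈1936052/344080⌉ × 344080 = 6 × 344080 = 2064480.

2064480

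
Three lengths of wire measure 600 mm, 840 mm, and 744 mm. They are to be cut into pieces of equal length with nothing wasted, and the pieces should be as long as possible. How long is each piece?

Each piece length must divide every original length, so the longest possible is gcd(600, 840, 744).
600 = 2^3 × 3 × 5^2
840 = 2^3 × 3 × 5 × 7
744 = 2^3 × 3 × 31
gcd(600, 840, 744) = 2^3 × 3 = 24.

24 mm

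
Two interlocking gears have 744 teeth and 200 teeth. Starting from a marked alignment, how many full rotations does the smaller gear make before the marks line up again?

93 rotations

They are all back at their starting positions together after one LCM of the periods.
744 = 2^3 × 3 × 31
200 = 2^3 × 5^2
LCM(744, 200) = 2^3 × 3 × 5^2 × 31 = 18600.
Rotations for period 200: 18600 / 200 = 93.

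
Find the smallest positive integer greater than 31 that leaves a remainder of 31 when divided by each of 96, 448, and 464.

39007

N − 31 must be a common multiple of 96, 448, and 464.
96 = 2^5 × 3
448 = 2^6 × 7
464 = 2^4 × 29
LCM(96, 448, 464) = 2^6 × 3 × 7 × 29 = 38976.
Smallest N > 31 is LCM + 31 = 38976 + 31 = 39007.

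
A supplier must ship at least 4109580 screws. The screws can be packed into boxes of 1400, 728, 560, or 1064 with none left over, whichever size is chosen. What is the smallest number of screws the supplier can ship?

The number of screws must be a common multiple of 1400, 728, 560, and 1064, so a multiple of their LCM.
1400 = 2^3 × 5^2 × 7
728 = 2^3 × 7 × 13
560 = 2^4 × 5 × 7
1064 = 2^3 × 7 × 19
LCM(1400, 728, 560, 1064) = 2^4 × 5^2 × 7 × 13 × 19 = 691600.
Smallest multiple of 691600 that is ≥ 4109580: ⌈4109580/691600⌉ × 691600 = 6 × 691600 = 4149600.

4149600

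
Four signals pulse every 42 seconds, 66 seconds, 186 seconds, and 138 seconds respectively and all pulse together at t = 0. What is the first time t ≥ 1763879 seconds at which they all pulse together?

Joint pulses occur at multiples of LCM(42, 66, 186, 138).
42 = 2 × 3 × 7
66 = 2 × 3 × 11
186 = 2 × 3 × 31
138 = 2 × 3 × 23
LCM(42, 66, 186, 138) = 2 × 3 × 7 × 11 × 23 × 31 = 329406.
Smallest multiple of 329406 that is ≥ 1763879: ⌈1763879/329406⌉ × 329406 = 6 × 329406 = 1976436.

1976436 seconds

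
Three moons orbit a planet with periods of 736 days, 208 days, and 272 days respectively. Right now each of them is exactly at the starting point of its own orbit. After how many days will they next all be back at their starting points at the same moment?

The first simultaneous occurrence is after LCM of the individual periods.
736 = 2^5 × 23
208 = 2^4 × 13
272 = 2^4 × 17
LCM(736, 208, 272) = 2^5 × 13 × 17 × 23 = 162656.

162656 days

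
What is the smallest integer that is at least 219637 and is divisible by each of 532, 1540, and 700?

292600

The integer must be a common multiple of 532, 1540, and 700, so a multiple of their LCM.
532 = 2^2 × 7 × 19
1540 = 2^2 × 5 × 7 × 11
700 = 2^2 × 5^2 × 7
LCM(532, 1540, 700) = 2^2 × 5^2 × 7 × 11 × 19 = 146300.
Smallest multiple of 146300 that is ≥ 219637: ⌈219637/146300⌉ × 146300 = 2 × 146300 = 292600.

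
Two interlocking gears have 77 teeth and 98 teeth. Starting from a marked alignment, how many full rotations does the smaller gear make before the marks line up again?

14 rotations

They are all back at their starting positions together after one LCM of the periods.
77 = 7 × 11
98 = 2 × 7^2
LCM(77, 98) = 2 × 7^2 × 11 = 1078.
Rotations for period 77: 1078 / 77 = 14.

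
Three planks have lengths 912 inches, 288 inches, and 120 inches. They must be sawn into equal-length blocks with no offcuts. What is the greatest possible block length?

24 inches

The block length must divide every plank, so the greatest is gcd(912, 288, 120).
912 = 2^4 × 3 × 19
288 = 2^5 × 3^2
120 = 2^3 × 3 × 5
gcd(912, 288, 120) = 2^3 × 3 = 24.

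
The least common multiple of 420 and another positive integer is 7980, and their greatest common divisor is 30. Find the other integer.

gcd × lcm = product of the two integers, so the other integer is (30 × 7980) / 420 = 570.

570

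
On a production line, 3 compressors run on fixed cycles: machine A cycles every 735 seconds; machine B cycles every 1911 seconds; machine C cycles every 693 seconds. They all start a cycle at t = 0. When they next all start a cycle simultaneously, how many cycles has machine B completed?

165 cycles

The first common completion time is the LCM of the periods.
735 = 3 × 5 × 7^2
1911 = 3 × 7^2 × 13
693 = 3^2 × 7 × 11
LCM(735, 1911, 693) = 3^2 × 5 × 7^2 × 11 × 13 = 315315.
Cycles for period 1911: 315315 / 1911 = 165.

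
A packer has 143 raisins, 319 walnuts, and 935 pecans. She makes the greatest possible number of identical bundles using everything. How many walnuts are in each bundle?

Number of bundles = gcd(143, 319, 935).
143 = 11 × 13
319 = 11 × 29
935 = 5 × 11 × 17
gcd(143, 319, 935) = 11.
walnuts per bundle = 319 / 11 = 29.

29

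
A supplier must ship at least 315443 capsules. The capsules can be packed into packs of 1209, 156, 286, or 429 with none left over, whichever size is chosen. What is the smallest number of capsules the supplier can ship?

The number of capsules must be a common multiple of 1209, 156, 286, and 429, so a multiple of their LCM.
1209 = 3 × 13 × 31
156 = 2^2 × 3 × 13
286 = 2 × 11 × 13
429 = 3 × 11 × 13
LCM(1209, 156, 286, 429) = 2^2 × 3 × 11 × 13 × 31 = 53196.
Smallest multiple of 53196 that is ≥ 315443: ⌈315443/53196⌉ × 53196 = 6 × 53196 = 319176.

319176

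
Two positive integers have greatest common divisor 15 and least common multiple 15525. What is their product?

232875

For any two positive integers, gcd × lcm = product = 15 × 15525 = 232875.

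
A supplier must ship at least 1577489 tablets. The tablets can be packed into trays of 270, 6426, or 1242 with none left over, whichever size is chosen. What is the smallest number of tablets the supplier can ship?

2216970

The number of tablets must be a common multiple of 270, 6426, and 1242, so a multiple of their LCM.
270 = 2 × 3^3 × 5
6426 = 2 × 3^3 × 7 × 17
1242 = 2 × 3^3 × 23
LCM(270, 6426, 1242) = 2 × 3^3 × 5 × 7 × 17 × 23 = 738990.
Smallest multiple of 738990 that is ≥ 1577489: ⌈1577489/738990⌉ × 738990 = 3 × 738990 = 2216970.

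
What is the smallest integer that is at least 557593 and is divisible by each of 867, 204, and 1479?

The integer must be a common multiple of 867, 204, and 1479, so a multiple of their LCM.
867 = 3 × 17^2
204 = 2^2 × 3 × 17
1479 = 3 × 17 × 29
LCM(867, 204, 1479) = 2^2 × 3 × 17^2 × 29 = 100572.
Smallest multiple of 100572 that is ≥ 557593: ⌈557593/100572⌉ × 100572 = 6 × 100572 = 603432.

603432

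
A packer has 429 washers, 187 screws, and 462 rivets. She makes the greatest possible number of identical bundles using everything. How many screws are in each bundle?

Number of bundles = gcd(429, 187, 462).
429 = 3 × 11 × 13
187 = 11 × 17
462 = 2 × 3 × 7 × 11
gcd(429, 187, 462) = 11.
screws per bundle = 187 / 11 = 17.

17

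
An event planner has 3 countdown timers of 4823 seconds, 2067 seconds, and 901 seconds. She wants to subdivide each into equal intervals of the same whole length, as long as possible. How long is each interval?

The interval must divide each timer length; the longest such is the gcd.
4823 = 7 × 13 × 53
2067 = 3 × 13 × 53
901 = 17 × 53
gcd(4823, 2067, 901) = 53.

53 seconds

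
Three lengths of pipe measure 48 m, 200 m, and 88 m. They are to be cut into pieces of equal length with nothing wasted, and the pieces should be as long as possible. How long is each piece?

The greatest length dividing all of 48, 200, and 88 is their gcd.
48 = 2^4 × 3
200 = 2^3 × 5^2
88 = 2^3 × 11
gcd(48, 200, 88) = 2^3 = 8.

8 m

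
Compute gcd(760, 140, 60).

760 = 2^3 × 5 × 19
140 = 2^2 × 5 × 7
60 = 2^2 × 3 × 5
gcd(760, 140, 60) = 2^2 × 5 = 20.

20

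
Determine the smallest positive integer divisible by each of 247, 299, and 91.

39767

247 = 13 × 19
299 = 13 × 23
91 = 7 × 13
LCM(247, 299, 91) = 7 × 13 × 19 × 23 = 39767.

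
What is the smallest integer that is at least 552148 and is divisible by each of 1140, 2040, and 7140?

The integer must be a common multiple of 1140, 2040, and 7140, so a multiple of their LCM.
1140 = 2^2 × 3 × 5 × 19
2040 = 2^3 × 3 × 5 × 17
7140 = 2^2 × 3 × 5 × 7 × 17
LCM(1140, 2040, 7140) = 2^3 × 3 × 5 × 7 × 17 × 19 = 271320.
Smallest multiple of 271320 that is ≥ 552148: ⌈552148/271320⌉ × 271320 = 3 × 271320 = 813960.

813960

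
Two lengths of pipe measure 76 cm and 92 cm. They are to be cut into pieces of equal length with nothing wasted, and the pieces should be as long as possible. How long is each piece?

By the Euclidean algorithm:
92 = 1 × 76 + 16
76 = 4 × 16 + 12
16 = 1 × 12 + 4
12 = 3 × 4 + 0
gcd(76, 92) = 4.

4 cm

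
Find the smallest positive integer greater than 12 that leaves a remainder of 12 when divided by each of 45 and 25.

N − 12 must be a common multiple of 45 and 25.
45 = 3^2 × 5
25 = 5^2
LCM(45, 25) = 3^2 × 5^2 = 225.
Smallest N > 12 is LCM + 12 = 225 + 12 = 237.

237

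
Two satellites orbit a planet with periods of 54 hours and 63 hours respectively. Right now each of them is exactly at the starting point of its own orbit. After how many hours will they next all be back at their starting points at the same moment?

378 hours

They coincide at every common multiple of the periods; the first is the LCM.
54 = 2 × 3^3
63 = 3^2 × 7
LCM(54, 63) = 2 × 3^3 × 7 = 378.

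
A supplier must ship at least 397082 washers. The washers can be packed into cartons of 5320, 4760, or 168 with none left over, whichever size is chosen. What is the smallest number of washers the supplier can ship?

542640

The number of washers must be a common multiple of 5320, 4760, and 168, so a multiple of their LCM.
5320 = 2^3 × 5 × 7 × 19
4760 = 2^3 × 5 × 7 × 17
168 = 2^3 × 3 × 7
LCM(5320, 4760, 168) = 2^3 × 3 × 5 × 7 × 17 × 19 = 271320.
Smallest multiple of 271320 that is ≥ 397082: ⌈397082/271320⌉ × 271320 = 2 × 271320 = 542640.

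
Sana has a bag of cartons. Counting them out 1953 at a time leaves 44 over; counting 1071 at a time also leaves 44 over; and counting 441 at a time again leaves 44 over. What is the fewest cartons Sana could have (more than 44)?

232451

N − 44 must be a common multiple of 1953, 1071, and 441.
1953 = 3^2 × 7 × 31
1071 = 3^2 × 7 × 17
441 = 3^2 × 7^2
LCM(1953, 1071, 441) = 3^2 × 7^2 × 17 × 31 = 232407.
Smallest N > 44 is LCM + 44 = 232407 + 44 = 232451.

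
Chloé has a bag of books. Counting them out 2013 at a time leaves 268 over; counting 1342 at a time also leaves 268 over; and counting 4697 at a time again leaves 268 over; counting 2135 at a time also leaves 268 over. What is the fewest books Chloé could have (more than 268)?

141178

N − 268 must be a common multiple of 2013, 1342, 4697, and 2135.
2013 = 3 × 11 × 61
1342 = 2 × 11 × 61
4697 = 7 × 11 × 61
2135 = 5 × 7 × 61
LCM(2013, 1342, 4697, 2135) = 2 × 3 × 5 × 7 × 11 × 61 = 140910.
Smallest N > 268 is LCM + 268 = 140910 + 268 = 141178.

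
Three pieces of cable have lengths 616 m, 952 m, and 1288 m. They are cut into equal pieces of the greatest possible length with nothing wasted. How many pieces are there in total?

Piece length = gcd(616, 952, 1288).
616 = 2^3 × 7 × 11
952 = 2^3 × 7 × 17
1288 = 2^3 × 7 × 23
gcd(616, 952, 1288) = 2^3 × 7 = 56.
Total pieces = 616/56 + 952/56 + 1288/56 = 11 + 17 + 23 = 51.

51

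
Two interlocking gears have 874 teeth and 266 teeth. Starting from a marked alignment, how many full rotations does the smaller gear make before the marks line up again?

All finish a whole number of cycles simultaneously at t = LCM of the periods.
874 = 2 × 19 × 23
266 = 2 × 7 × 19
LCM(874, 266) = 2 × 7 × 19 × 23 = 6118.
Rotations for period 266: 6118 / 266 = 23.

23 rotations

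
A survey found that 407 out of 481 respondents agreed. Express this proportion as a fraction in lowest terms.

407 = 11 × 37
481 = 13 × 37
gcd(407, 481) = 37.
Divide numerator and denominator by 37: 407/481 = 11/13.

11/13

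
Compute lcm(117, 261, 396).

149292

117 = 3^2 × 13
261 = 3^2 × 29
396 = 2^2 × 3^2 × 11
LCM(117, 261, 396) = 2^2 × 3^2 × 11 × 13 × 29 = 149292.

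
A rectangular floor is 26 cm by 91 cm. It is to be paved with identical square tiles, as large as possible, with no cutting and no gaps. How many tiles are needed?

Tile side = gcd(26, 91).
26 = 2 × 13
91 = 7 × 13
gcd(26, 91) = 13.
Tiles: (26/13) × (91/13) = 2 × 7 = 14.

14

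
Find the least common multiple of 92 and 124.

92 = 2^2 × 23
124 = 2^2 × 31
LCM(92, 124) = 2^2 × 23 × 31 = 2852.

2852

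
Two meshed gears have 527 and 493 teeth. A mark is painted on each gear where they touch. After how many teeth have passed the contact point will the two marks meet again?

We need the least common multiple of the intervals.
527 = 17 × 31
493 = 17 × 29
LCM(527, 493) = 17 × 29 × 31 = 15283.

15283 teeth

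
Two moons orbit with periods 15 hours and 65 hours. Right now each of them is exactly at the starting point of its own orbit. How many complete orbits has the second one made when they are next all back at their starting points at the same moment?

3 orbits

They are all back at their starting positions together after one LCM of the periods.
15 = 3 × 5
65 = 5 × 13
LCM(15, 65) = 3 × 5 × 13 = 195.
Orbits for period 65: 195 / 65 = 3.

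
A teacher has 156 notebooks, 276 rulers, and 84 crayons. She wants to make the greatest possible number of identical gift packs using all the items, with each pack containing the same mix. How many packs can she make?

The pack count must divide each quantity, so the greatest is gcd(156, 276, 84).
156 = 2^2 × 3 × 13
276 = 2^2 × 3 × 23
84 = 2^2 × 3 × 7
gcd(156, 276, 84) = 2^2 × 3 = 12.

12 packs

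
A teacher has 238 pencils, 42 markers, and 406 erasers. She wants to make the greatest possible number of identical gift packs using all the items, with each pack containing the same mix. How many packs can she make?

14 packs

The pack count must divide each quantity, so the greatest is gcd(238, 42, 406).
238 = 2 × 7 × 17
42 = 2 × 3 × 7
406 = 2 × 7 × 29
gcd(238, 42, 406) = 2 × 7 = 14.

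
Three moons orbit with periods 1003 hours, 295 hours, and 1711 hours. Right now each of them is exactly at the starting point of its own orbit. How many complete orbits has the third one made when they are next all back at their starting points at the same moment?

85 orbits

All finish a whole number of cycles simultaneously at t = LCM of the periods.
1003 = 17 × 59
295 = 5 × 59
1711 = 29 × 59
LCM(1003, 295, 1711) = 5 × 17 × 29 × 59 = 145435.
Orbits for period 1711: 145435 / 1711 = 85.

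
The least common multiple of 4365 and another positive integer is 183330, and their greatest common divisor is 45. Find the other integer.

1890

gcd × lcm = product of the two integers, so the other integer is (45 × 183330) / 4365 = 1890.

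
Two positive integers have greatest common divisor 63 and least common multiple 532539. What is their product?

For any two positive integers, gcd × lcm = product = 63 × 532539 = 33549957.

33549957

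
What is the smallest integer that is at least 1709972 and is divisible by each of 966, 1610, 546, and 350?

1883700

The integer must be a common multiple of 966, 1610, 546, and 350, so a multiple of their LCM.
966 = 2 × 3 × 7 × 23
1610 = 2 × 5 × 7 × 23
546 = 2 × 3 × 7 × 13
350 = 2 × 5^2 × 7
LCM(966, 1610, 546, 350) = 2 × 3 × 5^2 × 7 × 13 × 23 = 313950.
Smallest multiple of 313950 that is ≥ 1709972: ⌈1709972/313950⌉ × 313950 = 6 × 313950 = 1883700.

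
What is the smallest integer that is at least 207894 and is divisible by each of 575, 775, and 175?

The integer must be a common multiple of 575, 775, and 175, so a multiple of their LCM.
575 = 5^2 × 23
775 = 5^2 × 31
175 = 5^2 × 7
LCM(575, 775, 175) = 5^2 × 7 × 23 × 31 = 124775.
Smallest multiple of 124775 that is ≥ 207894: ⌈207894/124775⌉ × 124775 = 2 × 124775 = 249550.

249550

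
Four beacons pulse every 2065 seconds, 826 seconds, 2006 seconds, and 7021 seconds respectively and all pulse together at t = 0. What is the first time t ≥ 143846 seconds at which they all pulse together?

Joint pulses occur at multiples of LCM(2065, 826, 2006, 7021).
2065 = 5 × 7 × 59
826 = 2 × 7 × 59
2006 = 2 × 17 × 59
7021 = 7 × 17 × 59
LCM(2065, 826, 2006, 7021) = 2 × 5 × 7 × 17 × 59 = 70210.
Smallest multiple of 70210 that is ≥ 143846: ⌈143846/70210⌉ × 70210 = 3 × 70210 = 210630.

210630 seconds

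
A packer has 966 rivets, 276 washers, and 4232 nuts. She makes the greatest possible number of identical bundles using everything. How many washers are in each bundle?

Number of bundles = gcd(966, 276, 4232).
966 = 2 × 3 × 7 × 23
276 = 2^2 × 3 × 23
4232 = 2^3 × 23^2
gcd(966, 276, 4232) = 2 × 23 = 46.
washers per bundle = 276 / 46 = 6.

6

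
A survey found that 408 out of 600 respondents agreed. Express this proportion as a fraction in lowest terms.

17/25

408 = 2^3 × 3 × 17
600 = 2^3 × 3 × 5^2
gcd(408, 600) = 2^3 × 3 = 24.
Divide numerator and denominator by 24: 408/600 = 17/25.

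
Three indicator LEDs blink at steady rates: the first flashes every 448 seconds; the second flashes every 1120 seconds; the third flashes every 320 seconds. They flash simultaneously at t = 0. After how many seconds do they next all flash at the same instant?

They coincide at every common multiple of the periods; the first is the LCM.
448 = 2^6 × 7
1120 = 2^5 × 5 × 7
320 = 2^6 × 5
LCM(448, 1120, 320) = 2^6 × 5 × 7 = 2240.

2240 seconds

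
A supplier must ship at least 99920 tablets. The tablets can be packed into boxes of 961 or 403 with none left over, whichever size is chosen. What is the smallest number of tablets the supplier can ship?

The number of tablets must be a common multiple of 961 and 403, so a multiple of their LCM.
961 = 31^2
403 = 13 × 31
LCM(961, 403) = 13 × 31^2 = 12493.
Smallest multiple of 12493 that is ≥ 99920: ⌈99920/12493⌉ × 12493 = 8 × 12493 = 99944.

99944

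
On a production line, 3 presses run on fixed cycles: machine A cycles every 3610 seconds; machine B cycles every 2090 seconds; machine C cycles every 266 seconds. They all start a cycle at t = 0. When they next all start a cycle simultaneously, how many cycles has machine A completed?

77 cycles

All finish a whole number of cycles simultaneously at t = LCM of the periods.
3610 = 2 × 5 × 19^2
2090 = 2 × 5 × 11 × 19
266 = 2 × 7 × 19
LCM(3610, 2090, 266) = 2 × 5 × 7 × 11 × 19^2 = 277970.
Cycles for period 3610: 277970 / 3610 = 77.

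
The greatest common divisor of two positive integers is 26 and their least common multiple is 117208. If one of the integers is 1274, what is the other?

For two integers, gcd × lcm = product, so the other is (26 × 117208) / 1274 = 3047408 / 1274 = 2392.

2392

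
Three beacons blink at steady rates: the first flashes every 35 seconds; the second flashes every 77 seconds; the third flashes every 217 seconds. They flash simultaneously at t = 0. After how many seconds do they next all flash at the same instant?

The first simultaneous occurrence is after LCM of the individual periods.
35 = 5 × 7
77 = 7 × 11
217 = 7 × 31
LCM(35, 77, 217) = 5 × 7 × 11 × 31 = 11935.

11935 seconds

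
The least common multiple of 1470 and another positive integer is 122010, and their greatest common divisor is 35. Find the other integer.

2905

gcd × lcm = product of the two integers, so the other integer is (35 × 122010) / 1470 = 2905.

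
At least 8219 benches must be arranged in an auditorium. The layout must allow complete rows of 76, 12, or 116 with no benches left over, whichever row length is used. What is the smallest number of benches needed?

13224

The number of benches must be a common multiple of 76, 12, and 116, so a multiple of their LCM.
76 = 2^2 × 19
12 = 2^2 × 3
116 = 2^2 × 29
LCM(76, 12, 116) = 2^2 × 3 × 19 × 29 = 6612.
Smallest multiple of 6612 that is ≥ 8219: ⌈8219/6612⌉ × 6612 = 2 × 6612 = 13224.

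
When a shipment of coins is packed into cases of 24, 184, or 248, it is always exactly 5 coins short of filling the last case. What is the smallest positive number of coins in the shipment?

17107

Being 5 short of a full case of size k means N ≡ −5 (mod k), i.e. N + 5 is a multiple of each size.
24 = 2^3 × 3
184 = 2^3 × 23
248 = 2^3 × 31
LCM(24, 184, 248) = 2^3 × 3 × 23 × 31 = 17112.
Smallest positive N is 17112 − 5 = 17107.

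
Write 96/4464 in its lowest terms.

96 = 2^5 × 3
4464 = 2^4 × 3^2 × 31
gcd(96, 4464) = 2^4 × 3 = 48.
Divide numerator and denominator by 48: 96/4464 = 2/93.

2/93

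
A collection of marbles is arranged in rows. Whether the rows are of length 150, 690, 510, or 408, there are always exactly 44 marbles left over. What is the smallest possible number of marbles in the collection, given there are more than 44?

234644

N − 44 must be a common multiple of 150, 690, 510, and 408.
150 = 2 × 3 × 5^2
690 = 2 × 3 × 5 × 23
510 = 2 × 3 × 5 × 17
408 = 2^3 × 3 × 17
LCM(150, 690, 510, 408) = 2^3 × 3 × 5^2 × 17 × 23 = 234600.
Smallest N > 44 is LCM + 44 = 234600 + 44 = 234644.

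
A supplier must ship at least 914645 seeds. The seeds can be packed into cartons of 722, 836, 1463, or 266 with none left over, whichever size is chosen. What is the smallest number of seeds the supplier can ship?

The number of seeds must be a common multiple of 722, 836, 1463, and 266, so a multiple of their LCM.
722 = 2 × 19^2
836 = 2^2 × 11 × 19
1463 = 7 × 11 × 19
266 = 2 × 7 × 19
LCM(722, 836, 1463, 266) = 2^2 × 7 × 11 × 19^2 = 111188.
Smallest multiple of 111188 that is ≥ 914645: ⌈914645/111188⌉ × 111188 = 9 × 111188 = 1000692.

1000692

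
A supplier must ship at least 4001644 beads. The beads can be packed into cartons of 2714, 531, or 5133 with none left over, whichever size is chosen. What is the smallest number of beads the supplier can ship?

The number of beads must be a common multiple of 2714, 531, and 5133, so a multiple of their LCM.
2714 = 2 × 23 × 59
531 = 3^2 × 59
5133 = 3 × 29 × 59
LCM(2714, 531, 5133) = 2 × 3^2 × 23 × 29 × 59 = 708354.
Smallest multiple of 708354 that is ≥ 4001644: ⌈4001644/708354⌉ × 708354 = 6 × 708354 = 4250124.

4250124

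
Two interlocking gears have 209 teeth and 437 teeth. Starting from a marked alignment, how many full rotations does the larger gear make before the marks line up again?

11 rotations

They are all back at their starting positions together after one LCM of the periods.
209 = 11 × 19
437 = 19 × 23
LCM(209, 437) = 11 × 19 × 23 = 4807.
Rotations for period 437: 4807 / 437 = 11.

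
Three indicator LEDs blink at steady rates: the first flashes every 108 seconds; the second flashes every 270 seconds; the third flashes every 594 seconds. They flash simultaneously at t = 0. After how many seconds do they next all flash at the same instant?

The first simultaneous occurrence is after LCM of the individual periods.
108 = 2^2 × 3^3
270 = 2 × 3^3 × 5
594 = 2 × 3^3 × 11
LCM(108, 270, 594) = 2^2 × 3^3 × 5 × 11 = 5940.

5940 seconds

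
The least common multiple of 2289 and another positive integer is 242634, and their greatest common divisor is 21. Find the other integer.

gcd × lcm = product of the two integers, so the other integer is (21 × 242634) / 2289 = 2226.

2226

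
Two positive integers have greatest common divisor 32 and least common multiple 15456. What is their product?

For any two positive integers, gcd × lcm = product = 32 × 15456 = 494592.

494592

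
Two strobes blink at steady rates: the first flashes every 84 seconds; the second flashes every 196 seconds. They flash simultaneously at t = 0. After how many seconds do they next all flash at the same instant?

588 seconds

They coincide at every common multiple of the periods; the first is the LCM.
84 = 2^2 × 3 × 7
196 = 2^2 × 7^2
LCM(84, 196) = 2^2 × 3 × 7^2 = 588.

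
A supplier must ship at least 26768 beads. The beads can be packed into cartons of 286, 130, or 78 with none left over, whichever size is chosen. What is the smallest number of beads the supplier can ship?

30030

The number of beads must be a common multiple of 286, 130, and 78, so a multiple of their LCM.
286 = 2 × 11 × 13
130 = 2 × 5 × 13
78 = 2 × 3 × 13
LCM(286, 130, 78) = 2 × 3 × 5 × 11 × 13 = 4290.
Smallest multiple of 4290 that is ≥ 26768: ⌈26768/4290⌉ × 4290 = 7 × 4290 = 30030.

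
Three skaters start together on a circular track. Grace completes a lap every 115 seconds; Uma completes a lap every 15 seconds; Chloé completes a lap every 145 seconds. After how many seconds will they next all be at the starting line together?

We need the least common multiple of the intervals.
115 = 5 × 23
15 = 3 × 5
145 = 5 × 29
LCM(115, 15, 145) = 3 × 5 × 23 × 29 = 10005.

10005 seconds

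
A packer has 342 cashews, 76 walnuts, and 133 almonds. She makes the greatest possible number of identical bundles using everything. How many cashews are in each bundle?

Number of bundles = gcd(342, 76, 133).
342 = 2 × 3^2 × 19
76 = 2^2 × 19
133 = 7 × 19
gcd(342, 76, 133) = 19.
cashews per bundle = 342 / 19 = 18.

18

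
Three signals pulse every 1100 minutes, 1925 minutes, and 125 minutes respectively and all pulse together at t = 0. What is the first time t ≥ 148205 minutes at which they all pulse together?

Joint pulses occur at multiples of LCM(1100, 1925, 125).
1100 = 2^2 × 5^2 × 11
1925 = 5^2 × 7 × 11
125 = 5^3
LCM(1100, 1925, 125) = 2^2 × 5^3 × 7 × 11 = 38500.
Smallest multiple of 38500 that is ≥ 148205: ⌈148205/38500⌉ × 38500 = 4 × 38500 = 154000.

154000 minutes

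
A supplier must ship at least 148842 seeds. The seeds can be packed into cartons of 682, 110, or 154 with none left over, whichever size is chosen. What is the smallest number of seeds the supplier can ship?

The number of seeds must be a common multiple of 682, 110, and 154, so a multiple of their LCM.
682 = 2 × 11 × 31
110 = 2 × 5 × 11
154 = 2 × 7 × 11
LCM(682, 110, 154) = 2 × 5 × 7 × 11 × 31 = 23870.
Smallest multiple of 23870 that is ≥ 148842: ⌈148842/23870⌉ × 23870 = 7 × 23870 = 167090.

167090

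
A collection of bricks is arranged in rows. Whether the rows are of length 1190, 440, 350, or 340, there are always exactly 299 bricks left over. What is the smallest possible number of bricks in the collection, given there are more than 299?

262099

N − 299 must be a common multiple of 1190, 440, 350, and 340.
1190 = 2 × 5 × 7 × 17
440 = 2^3 × 5 × 11
350 = 2 × 5^2 × 7
340 = 2^2 × 5 × 17
LCM(1190, 440, 350, 340) = 2^3 × 5^2 × 7 × 11 × 17 = 261800.
Smallest N > 299 is LCM + 299 = 261800 + 299 = 262099.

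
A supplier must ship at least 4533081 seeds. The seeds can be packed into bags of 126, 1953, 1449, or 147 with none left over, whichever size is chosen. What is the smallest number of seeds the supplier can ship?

5030928

The number of seeds must be a common multiple of 126, 1953, 1449, and 147, so a multiple of their LCM.
126 = 2 × 3^2 × 7
1953 = 3^2 × 7 × 31
1449 = 3^2 × 7 × 23
147 = 3 × 7^2
LCM(126, 1953, 1449, 147) = 2 × 3^2 × 7^2 × 23 × 31 = 628866.
Smallest multiple of 628866 that is ≥ 4533081: ⌈4533081/628866⌉ × 628866 = 8 × 628866 = 5030928.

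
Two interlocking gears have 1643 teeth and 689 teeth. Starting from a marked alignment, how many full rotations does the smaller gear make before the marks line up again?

31 rotations

All finish a whole number of cycles simultaneously at t = LCM of the periods.
1643 = 31 × 53
689 = 13 × 53
LCM(1643, 689) = 13 × 31 × 53 = 21359.
Rotations for period 689: 21359 / 689 = 31.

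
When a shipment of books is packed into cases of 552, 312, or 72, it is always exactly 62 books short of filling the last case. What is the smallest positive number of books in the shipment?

Being 62 short of a full case of size k means N ≡ −62 (mod k), i.e. N + 62 is a multiple of each size.
552 = 2^3 × 3 × 23
312 = 2^3 × 3 × 13
72 = 2^3 × 3^2
LCM(552, 312, 72) = 2^3 × 3^2 × 13 × 23 = 21528.
Smallest positive N is 21528 − 62 = 21466.

21466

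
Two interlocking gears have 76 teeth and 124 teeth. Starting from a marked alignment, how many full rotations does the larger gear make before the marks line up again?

They are all back at their starting positions together after one LCM of the periods.
76 = 2^2 × 19
124 = 2^2 × 31
LCM(76, 124) = 2^2 × 19 × 31 = 2356.
Rotations for period 124: 2356 / 124 = 19.

19 rotations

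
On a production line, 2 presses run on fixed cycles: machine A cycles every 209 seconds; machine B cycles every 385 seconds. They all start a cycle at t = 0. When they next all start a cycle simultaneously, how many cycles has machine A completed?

35 cycles

All finish a whole number of cycles simultaneously at t = LCM of the periods.
209 = 11 × 19
385 = 5 × 7 × 11
LCM(209, 385) = 5 × 7 × 11 × 19 = 7315.
Cycles for period 209: 7315 / 209 = 35.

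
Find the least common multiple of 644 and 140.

644 = 2^2 × 7 × 23
140 = 2^2 × 5 × 7
LCM(644, 140) = 2^2 × 5 × 7 × 23 = 3220.

3220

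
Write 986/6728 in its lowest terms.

17/116

986 = 2 × 17 × 29
6728 = 2^3 × 29^2
gcd(986, 6728) = 2 × 29 = 58.
Divide numerator and denominator by 58: 986/6728 = 17/116.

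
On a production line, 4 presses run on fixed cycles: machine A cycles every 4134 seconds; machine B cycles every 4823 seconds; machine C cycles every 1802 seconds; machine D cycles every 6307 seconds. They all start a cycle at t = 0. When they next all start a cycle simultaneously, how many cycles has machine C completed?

273 cycles

They are all back at their starting positions together after one LCM of the periods.
4134 = 2 × 3 × 13 × 53
4823 = 7 × 13 × 53
1802 = 2 × 17 × 53
6307 = 7 × 17 × 53
LCM(4134, 4823, 1802, 6307) = 2 × 3 × 7 × 13 × 17 × 53 = 491946.
Cycles for period 1802: 491946 / 1802 = 273.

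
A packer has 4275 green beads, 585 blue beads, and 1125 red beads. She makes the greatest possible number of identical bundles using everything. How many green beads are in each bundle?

Number of bundles = gcd(4275, 585, 1125).
4275 = 3^2 × 5^2 × 19
585 = 3^2 × 5 × 13
1125 = 3^2 × 5^3
gcd(4275, 585, 1125) = 3^2 × 5 = 45.
green beads per bundle = 4275 / 45 = 95.

95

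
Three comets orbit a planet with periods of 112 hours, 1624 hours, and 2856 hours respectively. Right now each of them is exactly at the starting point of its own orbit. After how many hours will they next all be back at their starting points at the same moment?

The first simultaneous occurrence is after LCM of the individual periods.
112 = 2^4 × 7
1624 = 2^3 × 7 × 29
2856 = 2^3 × 3 × 7 × 17
LCM(112, 1624, 2856) = 2^4 × 3 × 7 × 17 × 29 = 165648.

165648 hours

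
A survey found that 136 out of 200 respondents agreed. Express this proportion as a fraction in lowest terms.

136 = 2^3 × 17
200 = 2^3 × 5^2
gcd(136, 200) = 2^3 = 8.
Divide numerator and denominator by 8: 136/200 = 17/25.

17/25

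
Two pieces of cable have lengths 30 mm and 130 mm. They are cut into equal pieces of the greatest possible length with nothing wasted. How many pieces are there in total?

Piece length = gcd(30, 130).
30 = 2 × 3 × 5
130 = 2 × 5 × 13
gcd(30, 130) = 2 × 5 = 10.
Total pieces = 30/10 + 130/10 = 3 + 13 = 16.

16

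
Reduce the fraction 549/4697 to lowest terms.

549 = 3^2 × 61
4697 = 7 × 11 × 61
gcd(549, 4697) = 61.
Divide numerator and denominator by 61: 549/4697 = 9/77.

9/77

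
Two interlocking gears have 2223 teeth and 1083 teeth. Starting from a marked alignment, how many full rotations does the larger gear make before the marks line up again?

19 rotations

They are all back at their starting positions together after one LCM of the periods.
2223 = 3^2 × 13 × 19
1083 = 3 × 19^2
LCM(2223, 1083) = 3^2 × 13 × 19^2 = 42237.
Rotations for period 2223: 42237 / 2223 = 19.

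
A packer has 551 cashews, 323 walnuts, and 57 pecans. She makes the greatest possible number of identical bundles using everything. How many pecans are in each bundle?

3

Number of bundles = gcd(551, 323, 57).
551 = 19 × 29
323 = 17 × 19
57 = 3 × 19
gcd(551, 323, 57) = 19.
pecans per bundle = 57 / 19 = 3.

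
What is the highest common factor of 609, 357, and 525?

21

609 = 3 × 7 × 29
357 = 3 × 7 × 17
525 = 3 × 5^2 × 7
gcd(609, 357, 525) = 3 × 7 = 21.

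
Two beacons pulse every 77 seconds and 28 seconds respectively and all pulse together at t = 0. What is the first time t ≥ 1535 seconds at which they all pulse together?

Joint pulses occur at multiples of LCM(77, 28).
77 = 7 × 11
28 = 2^2 × 7
LCM(77, 28) = 2^2 × 7 × 11 = 308.
Smallest multiple of 308 that is ≥ 1535: ⌈1535/308⌉ × 308 = 5 × 308 = 1540.

1540 seconds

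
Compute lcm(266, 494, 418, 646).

646646

266 = 2 × 7 × 19
494 = 2 × 13 × 19
418 = 2 × 11 × 19
646 = 2 × 17 × 19
LCM(266, 494, 418, 646) = 2 × 7 × 11 × 13 × 17 × 19 = 646646.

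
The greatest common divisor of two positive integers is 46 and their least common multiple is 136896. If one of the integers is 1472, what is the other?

4278

For two integers, gcd × lcm = product, so the other is (46 × 136896) / 1472 = 6297216 / 1472 = 4278.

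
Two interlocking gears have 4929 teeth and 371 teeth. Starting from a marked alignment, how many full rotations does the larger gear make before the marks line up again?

All finish a whole number of cycles simultaneously at t = LCM of the periods.
4929 = 3 × 31 × 53
371 = 7 × 53
LCM(4929, 371) = 3 × 7 × 31 × 53 = 34503.
Rotations for period 4929: 34503 / 4929 = 7.

7 rotations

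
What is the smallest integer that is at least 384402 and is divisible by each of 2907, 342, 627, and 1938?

447678

The integer must be a common multiple of 2907, 342, 627, and 1938, so a multiple of their LCM.
2907 = 3^2 × 17 × 19
342 = 2 × 3^2 × 19
627 = 3 × 11 × 19
1938 = 2 × 3 × 17 × 19
LCM(2907, 342, 627, 1938) = 2 × 3^2 × 11 × 17 × 19 = 63954.
Smallest multiple of 63954 that is ≥ 384402: ⌈384402/63954⌉ × 63954 = 7 × 63954 = 447678.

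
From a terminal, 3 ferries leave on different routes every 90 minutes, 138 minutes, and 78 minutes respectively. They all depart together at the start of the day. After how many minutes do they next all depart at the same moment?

They coincide at every common multiple of the periods; the first is the LCM.
90 = 2 × 3^2 × 5
138 = 2 × 3 × 23
78 = 2 × 3 × 13
LCM(90, 138, 78) = 2 × 3^2 × 5 × 13 × 23 = 26910.

26910 minutes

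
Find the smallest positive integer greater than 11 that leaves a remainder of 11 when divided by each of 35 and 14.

N − 11 must be a common multiple of 35 and 14.
35 = 5 × 7
14 = 2 × 7
LCM(35, 14) = 2 × 5 × 7 = 70.
Smallest N > 11 is LCM + 11 = 70 + 11 = 81.

81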